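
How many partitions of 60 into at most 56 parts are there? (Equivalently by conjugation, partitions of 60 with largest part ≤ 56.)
p(60, parts ≤ 56) = 966460

Use the recurrence p(n, m) = p(n, m−1) + p(n−m, m): either the largest part is < m (count p(n, m−1)) or the largest part is exactly m (remove one copy of m, count p(n−m, m)). With p(0, ·) = 1 this gives p(60, parts ≤ 56) = 966460. (By conjugating Young diagrams, this also counts partitions of 60 into at most 56 parts.)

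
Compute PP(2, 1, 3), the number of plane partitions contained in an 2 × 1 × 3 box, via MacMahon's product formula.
PP(2, 1, 3) = 10

Evaluate the triple product over i = 1..2, j = 1..1, k = 1..3. The factors are (2/1) · (3/2) · (4/3) · (3/2) · (4/3) · (5/4). The numerators and denominators telescope so the product is an integer; carrying out the multiplication exactly gives PP(2, 1, 3) = 10.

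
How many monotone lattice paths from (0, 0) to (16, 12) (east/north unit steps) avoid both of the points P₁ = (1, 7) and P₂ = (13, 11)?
Number of paths = 20371387

Inclusion–exclusion. Total paths: C(28, 16) = 30421755. Through P₁: C(8, 1)·C(20, 15) = 124032. Through P₂: C(24, 13)·C(4, 3) = 9984576. Since P₁ is strictly southwest of P₂, a monotone path through both must visit P₁ then P₂; paths through both = C(8, 1)·C(16, 12)·C(4, 3) = 58240. Avoid both = 30421755 − 124032 − 9984576 + 58240 = 20371387.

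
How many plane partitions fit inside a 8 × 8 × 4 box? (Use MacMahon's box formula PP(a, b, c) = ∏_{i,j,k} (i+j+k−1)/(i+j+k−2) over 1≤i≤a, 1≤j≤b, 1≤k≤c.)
PP(8, 8, 4) = 15484613937936

Evaluate the triple product over i = 1..8, j = 1..8, k = 1..4. The factors are (2/1) · (3/2) · (4/3) · (5/4) · (3/2) · (4/3) · (5/4) · (6/5) · … (256 factors total). The numerators and denominators telescope so the product is an integer; carrying out the multiplication exactly gives PP(8, 8, 4) = 15484613937936.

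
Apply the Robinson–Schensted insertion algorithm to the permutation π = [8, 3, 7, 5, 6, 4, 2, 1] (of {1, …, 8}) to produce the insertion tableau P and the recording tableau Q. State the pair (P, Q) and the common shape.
P = [1, 4, 6] / [2] / [3] / [5] / [7] / [8];  Q = [1, 3, 5] / [2] / [4] / [6] / [7] / [8];  common shape = (3, 1, 1, 1, 1, 1)

Row-insert the values π_1, π_2, … into P one at a time, bumping the leftmost entry strictly greater than the inserted value down to the next row. The recording tableau Q records, in position (i, j), the step at which that cell was added to P.
  Insert 8 (step 1): P = [8];  Q = [1]
  Insert 3 (step 2): P = [3] / [8];  Q = [1] / [2]
  Insert 7 (step 3): P = [3, 7] / [8];  Q = [1, 3] / [2]
  Insert 5 (step 4): P = [3, 5] / [7] / [8];  Q = [1, 3] / [2] / [4]
  Insert 6 (step 5): P = [3, 5, 6] / [7] / [8];  Q = [1, 3, 5] / [2] / [4]
  Insert 4 (step 6): P = [3, 4, 6] / [5] / [7] / [8];  Q = [1, 3, 5] / [2] / [4] / [6]
  Insert 2 (step 7): P = [2, 4, 6] / [3] / [5] / [7] / [8];  Q = [1, 3, 5] / [2] / [4] / [6] / [7]
  Insert 1 (step 8): P = [1, 4, 6] / [2] / [3] / [5] / [7] / [8];  Q = [1, 3, 5] / [2] / [4] / [6] / [7] / [8]
Final shape: (3, 1, 1, 1, 1, 1).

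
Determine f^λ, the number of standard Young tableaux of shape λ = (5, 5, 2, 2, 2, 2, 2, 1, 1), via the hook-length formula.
# SYT of shape (5, 5, 2, 2, 2, 2, 2, 1, 1) = 344712060

Hook-length formula: f^λ = n! / Π hook(c), product over all cells c of the Young diagram. For λ = (5, 5, 2, 2, 2, 2, 2, 1, 1), n = 22 boxes. Hook lengths by row (left-to-right, top-to-bottom): [13, 10, 4, 3, 2]; [12, 9, 3, 2, 1]; [8, 5]; [7, 4]; [6, 3]; [5, 2]; [4, 1]; [2]; [1]. Product of hooks = 3260694528000. So f^λ = 22! / 3260694528000 = 1124000727777607680000 / 3260694528000 = 344712060.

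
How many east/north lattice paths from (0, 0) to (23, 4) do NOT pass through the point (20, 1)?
Number of paths = 17130

Total paths from (0, 0) to (23, 4): C(27, 23) = 17550. Paths through (20, 1): (paths (0, 0) → (20, 1)) × (paths (20, 1) → (23, 4)) = C(21, 20) · C(6, 3) = 21 · 20 = 420. Avoidance count = 17550 − 420 = 17130.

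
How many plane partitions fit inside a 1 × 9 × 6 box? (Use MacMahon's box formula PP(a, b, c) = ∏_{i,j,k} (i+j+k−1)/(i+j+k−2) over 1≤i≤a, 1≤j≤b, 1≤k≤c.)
PP(1, 9, 6) = 5005

Evaluate the triple product over i = 1..1, j = 1..9, k = 1..6. The factors are (2/1) · (3/2) · (4/3) · (5/4) · (6/5) · (7/6) · (3/2) · (4/3) · … (54 factors total). The numerators and denominators telescope so the product is an integer; carrying out the multiplication exactly gives PP(1, 9, 6) = 5005.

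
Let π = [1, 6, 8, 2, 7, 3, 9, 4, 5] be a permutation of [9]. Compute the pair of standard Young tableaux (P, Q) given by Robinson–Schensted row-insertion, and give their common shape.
P = [1, 2, 3, 4, 5] / [6, 7, 9] / [8];  Q = [1, 2, 3, 7, 9] / [4, 5, 8] / [6];  common shape = (5, 3, 1)

Row-insert the values π_1, π_2, … into P one at a time, bumping the leftmost entry strictly greater than the inserted value down to the next row. The recording tableau Q records, in position (i, j), the step at which that cell was added to P.
  Insert 1 (step 1): P = [1];  Q = [1]
  Insert 6 (step 2): P = [1, 6];  Q = [1, 2]
  Insert 8 (step 3): P = [1, 6, 8];  Q = [1, 2, 3]
  Insert 2 (step 4): P = [1, 2, 8] / [6];  Q = [1, 2, 3] / [4]
  Insert 7 (step 5): P = [1, 2, 7] / [6, 8];  Q = [1, 2, 3] / [4, 5]
  Insert 3 (step 6): P = [1, 2, 3] / [6, 7] / [8];  Q = [1, 2, 3] / [4, 5] / [6]
  Insert 9 (step 7): P = [1, 2, 3, 9] / [6, 7] / [8];  Q = [1, 2, 3, 7] / [4, 5] / [6]
  Insert 4 (step 8): P = [1, 2, 3, 4] / [6, 7, 9] / [8];  Q = [1, 2, 3, 7] / [4, 5, 8] / [6]
  Insert 5 (step 9): P = [1, 2, 3, 4, 5] / [6, 7, 9] / [8];  Q = [1, 2, 3, 7, 9] / [4, 5, 8] / [6]
Final shape: (5, 3, 1).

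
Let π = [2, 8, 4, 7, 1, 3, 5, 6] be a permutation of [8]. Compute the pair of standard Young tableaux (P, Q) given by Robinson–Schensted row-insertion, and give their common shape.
P = [1, 3, 5, 6] / [2, 4, 7] / [8];  Q = [1, 2, 4, 8] / [3, 6, 7] / [5];  common shape = (4, 3, 1)

Row-insert the values π_1, π_2, … into P one at a time, bumping the leftmost entry strictly greater than the inserted value down to the next row. The recording tableau Q records, in position (i, j), the step at which that cell was added to P.
  Insert 2 (step 1): P = [2];  Q = [1]
  Insert 8 (step 2): P = [2, 8];  Q = [1, 2]
  Insert 4 (step 3): P = [2, 4] / [8];  Q = [1, 2] / [3]
  Insert 7 (step 4): P = [2, 4, 7] / [8];  Q = [1, 2, 4] / [3]
  Insert 1 (step 5): P = [1, 4, 7] / [2] / [8];  Q = [1, 2, 4] / [3] / [5]
  Insert 3 (step 6): P = [1, 3, 7] / [2, 4] / [8];  Q = [1, 2, 4] / [3, 6] / [5]
  Insert 5 (step 7): P = [1, 3, 5] / [2, 4, 7] / [8];  Q = [1, 2, 4] / [3, 6, 7] / [5]
  Insert 6 (step 8): P = [1, 3, 5, 6] / [2, 4, 7] / [8];  Q = [1, 2, 4, 8] / [3, 6, 7] / [5]
Final shape: (4, 3, 1).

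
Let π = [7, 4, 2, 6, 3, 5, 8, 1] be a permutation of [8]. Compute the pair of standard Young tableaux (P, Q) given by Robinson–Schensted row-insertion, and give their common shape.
P = [1, 3, 5, 8] / [2, 6] / [4] / [7];  Q = [1, 4, 6, 7] / [2, 5] / [3] / [8];  common shape = (4, 2, 1, 1)

Row-insert the values π_1, π_2, … into P one at a time, bumping the leftmost entry strictly greater than the inserted value down to the next row. The recording tableau Q records, in position (i, j), the step at which that cell was added to P.
  Insert 7 (step 1): P = [7];  Q = [1]
  Insert 4 (step 2): P = [4] / [7];  Q = [1] / [2]
  Insert 2 (step 3): P = [2] / [4] / [7];  Q = [1] / [2] / [3]
  Insert 6 (step 4): P = [2, 6] / [4] / [7];  Q = [1, 4] / [2] / [3]
  Insert 3 (step 5): P = [2, 3] / [4, 6] / [7];  Q = [1, 4] / [2, 5] / [3]
  Insert 5 (step 6): P = [2, 3, 5] / [4, 6] / [7];  Q = [1, 4, 6] / [2, 5] / [3]
  Insert 8 (step 7): P = [2, 3, 5, 8] / [4, 6] / [7];  Q = [1, 4, 6, 7] / [2, 5] / [3]
  Insert 1 (step 8): P = [1, 3, 5, 8] / [2, 6] / [4] / [7];  Q = [1, 4, 6, 7] / [2, 5] / [3] / [8]
Final shape: (4, 2, 1, 1).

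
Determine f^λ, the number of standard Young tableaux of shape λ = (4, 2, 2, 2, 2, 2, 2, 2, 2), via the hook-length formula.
# SYT of shape (4, 2, 2, 2, 2, 2, 2, 2, 2) = 629850

Hook-length formula: f^λ = n! / Π hook(c), product over all cells c of the Young diagram. For λ = (4, 2, 2, 2, 2, 2, 2, 2, 2), n = 20 boxes. Hook lengths by row (left-to-right, top-to-bottom): [12, 11, 2, 1]; [9, 8]; [8, 7]; [7, 6]; [6, 5]; [5, 4]; [4, 3]; [3, 2]; [2, 1]. Product of hooks = 3862668902400. So f^λ = 20! / 3862668902400 = 2432902008176640000 / 3862668902400 = 629850.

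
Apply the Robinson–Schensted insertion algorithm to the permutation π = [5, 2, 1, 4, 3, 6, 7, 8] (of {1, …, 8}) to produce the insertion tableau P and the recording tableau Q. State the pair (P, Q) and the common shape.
P = [1, 3, 6, 7, 8] / [2, 4] / [5];  Q = [1, 4, 6, 7, 8] / [2, 5] / [3];  common shape = (5, 2, 1)

Row-insert the values π_1, π_2, … into P one at a time, bumping the leftmost entry strictly greater than the inserted value down to the next row. The recording tableau Q records, in position (i, j), the step at which that cell was added to P.
  Insert 5 (step 1): P = [5];  Q = [1]
  Insert 2 (step 2): P = [2] / [5];  Q = [1] / [2]
  Insert 1 (step 3): P = [1] / [2] / [5];  Q = [1] / [2] / [3]
  Insert 4 (step 4): P = [1, 4] / [2] / [5];  Q = [1, 4] / [2] / [3]
  Insert 3 (step 5): P = [1, 3] / [2, 4] / [5];  Q = [1, 4] / [2, 5] / [3]
  Insert 6 (step 6): P = [1, 3, 6] / [2, 4] / [5];  Q = [1, 4, 6] / [2, 5] / [3]
  Insert 7 (step 7): P = [1, 3, 6, 7] / [2, 4] / [5];  Q = [1, 4, 6, 7] / [2, 5] / [3]
  Insert 8 (step 8): P = [1, 3, 6, 7, 8] / [2, 4] / [5];  Q = [1, 4, 6, 7, 8] / [2, 5] / [3]
Final shape: (5, 2, 1).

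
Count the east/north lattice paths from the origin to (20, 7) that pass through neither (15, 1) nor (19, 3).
Number of paths = 874138

Inclusion–exclusion. Total paths: C(27, 20) = 888030. Through P₁: C(16, 15)·C(11, 5) = 7392. Through P₂: C(22, 19)·C(5, 1) = 7700. Since P₁ is strictly southwest of P₂, a monotone path through both must visit P₁ then P₂; paths through both = C(16, 15)·C(6, 4)·C(5, 1) = 1200. Avoid both = 888030 − 7392 − 7700 + 1200 = 874138.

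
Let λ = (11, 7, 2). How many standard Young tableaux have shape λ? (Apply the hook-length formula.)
# SYT of shape (11, 7, 2) = 1598850

Hook-length formula: f^λ = n! / Π hook(c), product over all cells c of the Young diagram. For λ = (11, 7, 2), n = 20 boxes. Hook lengths by row (left-to-right, top-to-bottom): [13, 12, 10, 9, 8, 7, 6, 4, 3, 2, 1]; [8, 7, 5, 4, 3, 2, 1]; [2, 1]. Product of hooks = 1521657446400. So f^λ = 20! / 1521657446400 = 2432902008176640000 / 1521657446400 = 1598850.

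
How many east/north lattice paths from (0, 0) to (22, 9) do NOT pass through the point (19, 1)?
Number of paths = 20156775

Total paths from (0, 0) to (22, 9): C(31, 22) = 20160075. Paths through (19, 1): (paths (0, 0) → (19, 1)) × (paths (19, 1) → (22, 9)) = C(20, 19) · C(11, 3) = 20 · 165 = 3300. Avoidance count = 20160075 − 3300 = 20156775.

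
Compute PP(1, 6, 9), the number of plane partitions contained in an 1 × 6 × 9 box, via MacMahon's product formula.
PP(1, 6, 9) = 5005

Evaluate the triple product over i = 1..1, j = 1..6, k = 1..9. The factors are (2/1) · (3/2) · (4/3) · (5/4) · (6/5) · (7/6) · (8/7) · (9/8) · … (54 factors total). The numerators and denominators telescope so the product is an integer; carrying out the multiplication exactly gives PP(1, 6, 9) = 5005.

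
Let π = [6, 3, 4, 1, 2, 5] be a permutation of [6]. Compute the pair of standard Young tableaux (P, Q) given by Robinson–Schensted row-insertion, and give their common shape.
P = [1, 2, 5] / [3, 4] / [6];  Q = [1, 3, 6] / [2, 5] / [4];  common shape = (3, 2, 1)

Row-insert the values π_1, π_2, … into P one at a time, bumping the leftmost entry strictly greater than the inserted value down to the next row. The recording tableau Q records, in position (i, j), the step at which that cell was added to P.
  Insert 6 (step 1): P = [6];  Q = [1]
  Insert 3 (step 2): P = [3] / [6];  Q = [1] / [2]
  Insert 4 (step 3): P = [3, 4] / [6];  Q = [1, 3] / [2]
  Insert 1 (step 4): P = [1, 4] / [3] / [6];  Q = [1, 3] / [2] / [4]
  Insert 2 (step 5): P = [1, 2] / [3, 4] / [6];  Q = [1, 3] / [2, 5] / [4]
  Insert 5 (step 6): P = [1, 2, 5] / [3, 4] / [6];  Q = [1, 3, 6] / [2, 5] / [4]
Final shape: (3, 2, 1).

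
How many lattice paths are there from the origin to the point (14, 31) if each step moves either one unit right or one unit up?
Number of paths = 166871334960

A monotone lattice path from (0, 0) to (14, 31) consists of 14 east steps and 31 north steps in some order, so it is determined by which 14 of the 45 steps are east. The count is C(45, 14) = 166871334960.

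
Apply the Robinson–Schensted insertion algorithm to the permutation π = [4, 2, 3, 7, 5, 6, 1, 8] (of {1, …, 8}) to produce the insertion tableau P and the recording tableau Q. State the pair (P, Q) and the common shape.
P = [1, 3, 5, 6, 8] / [2, 7] / [4];  Q = [1, 3, 4, 6, 8] / [2, 5] / [7];  common shape = (5, 2, 1)

Row-insert the values π_1, π_2, … into P one at a time, bumping the leftmost entry strictly greater than the inserted value down to the next row. The recording tableau Q records, in position (i, j), the step at which that cell was added to P.
  Insert 4 (step 1): P = [4];  Q = [1]
  Insert 2 (step 2): P = [2] / [4];  Q = [1] / [2]
  Insert 3 (step 3): P = [2, 3] / [4];  Q = [1, 3] / [2]
  Insert 7 (step 4): P = [2, 3, 7] / [4];  Q = [1, 3, 4] / [2]
  Insert 5 (step 5): P = [2, 3, 5] / [4, 7];  Q = [1, 3, 4] / [2, 5]
  Insert 6 (step 6): P = [2, 3, 5, 6] / [4, 7];  Q = [1, 3, 4, 6] / [2, 5]
  Insert 1 (step 7): P = [1, 3, 5, 6] / [2, 7] / [4];  Q = [1, 3, 4, 6] / [2, 5] / [7]
  Insert 8 (step 8): P = [1, 3, 5, 6, 8] / [2, 7] / [4];  Q = [1, 3, 4, 6, 8] / [2, 5] / [7]
Final shape: (5, 2, 1).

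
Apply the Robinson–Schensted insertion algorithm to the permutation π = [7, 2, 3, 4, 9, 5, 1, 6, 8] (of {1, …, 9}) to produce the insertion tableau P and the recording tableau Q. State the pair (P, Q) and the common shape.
P = [1, 3, 4, 5, 6, 8] / [2, 9] / [7];  Q = [1, 3, 4, 5, 8, 9] / [2, 6] / [7];  common shape = (6, 2, 1)

Row-insert the values π_1, π_2, … into P one at a time, bumping the leftmost entry strictly greater than the inserted value down to the next row. The recording tableau Q records, in position (i, j), the step at which that cell was added to P.
  Insert 7 (step 1): P = [7];  Q = [1]
  Insert 2 (step 2): P = [2] / [7];  Q = [1] / [2]
  Insert 3 (step 3): P = [2, 3] / [7];  Q = [1, 3] / [2]
  Insert 4 (step 4): P = [2, 3, 4] / [7];  Q = [1, 3, 4] / [2]
  Insert 9 (step 5): P = [2, 3, 4, 9] / [7];  Q = [1, 3, 4, 5] / [2]
  Insert 5 (step 6): P = [2, 3, 4, 5] / [7, 9];  Q = [1, 3, 4, 5] / [2, 6]
  Insert 1 (step 7): P = [1, 3, 4, 5] / [2, 9] / [7];  Q = [1, 3, 4, 5] / [2, 6] / [7]
  Insert 6 (step 8): P = [1, 3, 4, 5, 6] / [2, 9] / [7];  Q = [1, 3, 4, 5, 8] / [2, 6] / [7]
  Insert 8 (step 9): P = [1, 3, 4, 5, 6, 8] / [2, 9] / [7];  Q = [1, 3, 4, 5, 8, 9] / [2, 6] / [7]
Final shape: (6, 2, 1).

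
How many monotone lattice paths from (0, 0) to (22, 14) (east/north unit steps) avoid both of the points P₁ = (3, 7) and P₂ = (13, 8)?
Number of paths = 2705500350

Inclusion–exclusion. Total paths: C(36, 22) = 3796297200. Through P₁: C(10, 3)·C(26, 19) = 78936000. Through P₂: C(21, 13)·C(15, 9) = 1018467450. Since P₁ is strictly southwest of P₂, a monotone path through both must visit P₁ then P₂; paths through both = C(10, 3)·C(11, 10)·C(15, 9) = 6606600. Avoid both = 3796297200 − 78936000 − 1018467450 + 6606600 = 2705500350.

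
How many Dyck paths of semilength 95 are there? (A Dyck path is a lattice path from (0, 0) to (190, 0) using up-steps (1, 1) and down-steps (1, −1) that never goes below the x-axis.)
C_95 = 944973797977428207852605870454939596837230758234904050

These Dyck paths are counted by the Catalan number C_n = (1/(n + 1)) · C(2n, n). For n = 95: C_95 = (1/96) · C(190, 95) = 90717484605833107953850163563674201296374152790550788800/96 = 944973797977428207852605870454939596837230758234904050.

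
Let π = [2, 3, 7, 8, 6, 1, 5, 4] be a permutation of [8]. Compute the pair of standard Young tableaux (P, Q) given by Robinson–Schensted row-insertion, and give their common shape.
P = [1, 3, 4, 8] / [2, 5] / [6] / [7];  Q = [1, 2, 3, 4] / [5, 7] / [6] / [8];  common shape = (4, 2, 1, 1)

Row-insert the values π_1, π_2, … into P one at a time, bumping the leftmost entry strictly greater than the inserted value down to the next row. The recording tableau Q records, in position (i, j), the step at which that cell was added to P.
  Insert 2 (step 1): P = [2];  Q = [1]
  Insert 3 (step 2): P = [2, 3];  Q = [1, 2]
  Insert 7 (step 3): P = [2, 3, 7];  Q = [1, 2, 3]
  Insert 8 (step 4): P = [2, 3, 7, 8];  Q = [1, 2, 3, 4]
  Insert 6 (step 5): P = [2, 3, 6, 8] / [7];  Q = [1, 2, 3, 4] / [5]
  Insert 1 (step 6): P = [1, 3, 6, 8] / [2] / [7];  Q = [1, 2, 3, 4] / [5] / [6]
  Insert 5 (step 7): P = [1, 3, 5, 8] / [2, 6] / [7];  Q = [1, 2, 3, 4] / [5, 7] / [6]
  Insert 4 (step 8): P = [1, 3, 4, 8] / [2, 5] / [6] / [7];  Q = [1, 2, 3, 4] / [5, 7] / [6] / [8]
Final shape: (4, 2, 1, 1).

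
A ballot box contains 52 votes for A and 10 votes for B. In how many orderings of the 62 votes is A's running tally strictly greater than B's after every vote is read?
Strict-lead orderings = 72835406721

Total orderings of the 62 votes with 52 for A: C(62, 52) = 107518933731. By the Bertrand ballot formula (Cycle Lemma / reflection principle), the number of orderings in which A is strictly ahead of B throughout is (p − q)/(p + q) · C(p + q, p) = (52 − 10)/(52 + 10) · 107518933731 = 72835406721.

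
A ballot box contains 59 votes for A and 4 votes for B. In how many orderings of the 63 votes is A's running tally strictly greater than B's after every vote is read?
Strict-lead orderings = 520025

Total orderings of the 63 votes with 59 for A: C(63, 59) = 595665. By the Bertrand ballot formula (Cycle Lemma / reflection principle), the number of orderings in which A is strictly ahead of B throughout is (p − q)/(p + q) · C(p + q, p) = (59 − 4)/(59 + 4) · 595665 = 520025.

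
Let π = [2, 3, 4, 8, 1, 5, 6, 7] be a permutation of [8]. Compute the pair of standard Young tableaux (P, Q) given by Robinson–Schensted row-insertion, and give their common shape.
P = [1, 3, 4, 5, 6, 7] / [2, 8];  Q = [1, 2, 3, 4, 7, 8] / [5, 6];  common shape = (6, 2)

Row-insert the values π_1, π_2, … into P one at a time, bumping the leftmost entry strictly greater than the inserted value down to the next row. The recording tableau Q records, in position (i, j), the step at which that cell was added to P.
  Insert 2 (step 1): P = [2];  Q = [1]
  Insert 3 (step 2): P = [2, 3];  Q = [1, 2]
  Insert 4 (step 3): P = [2, 3, 4];  Q = [1, 2, 3]
  Insert 8 (step 4): P = [2, 3, 4, 8];  Q = [1, 2, 3, 4]
  Insert 1 (step 5): P = [1, 3, 4, 8] / [2];  Q = [1, 2, 3, 4] / [5]
  Insert 5 (step 6): P = [1, 3, 4, 5] / [2, 8];  Q = [1, 2, 3, 4] / [5, 6]
  Insert 6 (step 7): P = [1, 3, 4, 5, 6] / [2, 8];  Q = [1, 2, 3, 4, 7] / [5, 6]
  Insert 7 (step 8): P = [1, 3, 4, 5, 6, 7] / [2, 8];  Q = [1, 2, 3, 4, 7, 8] / [5, 6]
Final shape: (6, 2).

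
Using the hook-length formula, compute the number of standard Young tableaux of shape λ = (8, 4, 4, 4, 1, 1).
# SYT of shape (8, 4, 4, 4, 1, 1) = 861780150

Hook-length formula: f^λ = n! / Π hook(c), product over all cells c of the Young diagram. For λ = (8, 4, 4, 4, 1, 1), n = 22 boxes. Hook lengths by row (left-to-right, top-to-bottom): [13, 10, 9, 8, 4, 3, 2, 1]; [8, 5, 4, 3]; [7, 4, 3, 2]; [6, 3, 2, 1]; [2]; [1]. Product of hooks = 1304277811200. So f^λ = 22! / 1304277811200 = 1124000727777607680000 / 1304277811200 = 861780150.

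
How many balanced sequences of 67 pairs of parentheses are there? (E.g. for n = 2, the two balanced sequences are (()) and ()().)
C_67 = 22033725021956517463358552614056949950

These balanced parentheses are counted by the Catalan number C_n = (1/(n + 1)) · C(2n, n). For n = 67: C_67 = (1/68) · C(134, 67) = 1498293301493043187508381577755872596600/68 = 22033725021956517463358552614056949950.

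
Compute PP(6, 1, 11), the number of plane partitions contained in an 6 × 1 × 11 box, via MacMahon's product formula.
PP(6, 1, 11) = 12376

Evaluate the triple product over i = 1..6, j = 1..1, k = 1..11. The factors are (2/1) · (3/2) · (4/3) · (5/4) · (6/5) · (7/6) · (8/7) · (9/8) · … (66 factors total). The numerators and denominators telescope so the product is an integer; carrying out the multiplication exactly gives PP(6, 1, 11) = 12376.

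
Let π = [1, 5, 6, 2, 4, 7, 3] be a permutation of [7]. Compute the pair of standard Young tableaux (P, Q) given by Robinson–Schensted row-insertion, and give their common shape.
P = [1, 2, 3, 7] / [4, 6] / [5];  Q = [1, 2, 3, 6] / [4, 5] / [7];  common shape = (4, 2, 1)

Row-insert the values π_1, π_2, … into P one at a time, bumping the leftmost entry strictly greater than the inserted value down to the next row. The recording tableau Q records, in position (i, j), the step at which that cell was added to P.
  Insert 1 (step 1): P = [1];  Q = [1]
  Insert 5 (step 2): P = [1, 5];  Q = [1, 2]
  Insert 6 (step 3): P = [1, 5, 6];  Q = [1, 2, 3]
  Insert 2 (step 4): P = [1, 2, 6] / [5];  Q = [1, 2, 3] / [4]
  Insert 4 (step 5): P = [1, 2, 4] / [5, 6];  Q = [1, 2, 3] / [4, 5]
  Insert 7 (step 6): P = [1, 2, 4, 7] / [5, 6];  Q = [1, 2, 3, 6] / [4, 5]
  Insert 3 (step 7): P = [1, 2, 3, 7] / [4, 6] / [5];  Q = [1, 2, 3, 6] / [4, 5] / [7]
Final shape: (4, 2, 1).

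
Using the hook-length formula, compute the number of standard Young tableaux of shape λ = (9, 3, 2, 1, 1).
# SYT of shape (9, 3, 2, 1, 1) = 194040

Hook-length formula: f^λ = n! / Π hook(c), product over all cells c of the Young diagram. For λ = (9, 3, 2, 1, 1), n = 16 boxes. Hook lengths by row (left-to-right, top-to-bottom): [13, 10, 8, 6, 5, 4, 3, 2, 1]; [6, 3, 1]; [4, 1]; [2]; [1]. Product of hooks = 107827200. So f^λ = 16! / 107827200 = 20922789888000 / 107827200 = 194040.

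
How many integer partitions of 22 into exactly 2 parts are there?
p(22, 2 parts) = 11

Partitions of n into exactly k parts are in bijection with partitions of n − k into at most k parts (subtract 1 from each part). So p(22, exactly 2) = p(20, parts ≤ 2). Computing via the recurrence p(m, j) = p(m, j−1) + p(m−j, j) gives 11.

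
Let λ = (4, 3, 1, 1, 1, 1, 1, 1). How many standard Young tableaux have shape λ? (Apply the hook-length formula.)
# SYT of shape (4, 3, 1, 1, 1, 1, 1, 1) = 3640

Hook-length formula: f^λ = n! / Π hook(c), product over all cells c of the Young diagram. For λ = (4, 3, 1, 1, 1, 1, 1, 1), n = 13 boxes. Hook lengths by row (left-to-right, top-to-bottom): [11, 4, 3, 1]; [9, 2, 1]; [6]; [5]; [4]; [3]; [2]; [1]. Product of hooks = 1710720. So f^λ = 13! / 1710720 = 6227020800 / 1710720 = 3640.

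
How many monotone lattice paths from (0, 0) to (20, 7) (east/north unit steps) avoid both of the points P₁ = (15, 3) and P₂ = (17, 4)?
Number of paths = 714474

Inclusion–exclusion. Total paths: C(27, 20) = 888030. Through P₁: C(18, 15)·C(9, 5) = 102816. Through P₂: C(21, 17)·C(6, 3) = 119700. Since P₁ is strictly southwest of P₂, a monotone path through both must visit P₁ then P₂; paths through both = C(18, 15)·C(3, 2)·C(6, 3) = 48960. Avoid both = 888030 − 102816 − 119700 + 48960 = 714474.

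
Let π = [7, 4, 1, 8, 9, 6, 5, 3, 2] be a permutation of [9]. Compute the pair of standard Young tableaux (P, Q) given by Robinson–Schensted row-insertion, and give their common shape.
P = [1, 2, 9] / [3, 5] / [4, 8] / [6] / [7];  Q = [1, 4, 5] / [2, 6] / [3, 7] / [8] / [9];  common shape = (3, 2, 2, 1, 1)

Row-insert the values π_1, π_2, … into P one at a time, bumping the leftmost entry strictly greater than the inserted value down to the next row. The recording tableau Q records, in position (i, j), the step at which that cell was added to P.
  Insert 7 (step 1): P = [7];  Q = [1]
  Insert 4 (step 2): P = [4] / [7];  Q = [1] / [2]
  Insert 1 (step 3): P = [1] / [4] / [7];  Q = [1] / [2] / [3]
  Insert 8 (step 4): P = [1, 8] / [4] / [7];  Q = [1, 4] / [2] / [3]
  Insert 9 (step 5): P = [1, 8, 9] / [4] / [7];  Q = [1, 4, 5] / [2] / [3]
  Insert 6 (step 6): P = [1, 6, 9] / [4, 8] / [7];  Q = [1, 4, 5] / [2, 6] / [3]
  Insert 5 (step 7): P = [1, 5, 9] / [4, 6] / [7, 8];  Q = [1, 4, 5] / [2, 6] / [3, 7]
  Insert 3 (step 8): P = [1, 3, 9] / [4, 5] / [6, 8] / [7];  Q = [1, 4, 5] / [2, 6] / [3, 7] / [8]
  Insert 2 (step 9): P = [1, 2, 9] / [3, 5] / [4, 8] / [6] / [7];  Q = [1, 4, 5] / [2, 6] / [3, 7] / [8] / [9]
Final shape: (3, 2, 2, 1, 1).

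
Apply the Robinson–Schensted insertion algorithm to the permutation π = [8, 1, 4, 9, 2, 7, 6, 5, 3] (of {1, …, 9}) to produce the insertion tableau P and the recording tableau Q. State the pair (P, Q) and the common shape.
P = [1, 2, 3] / [4, 5] / [6, 9] / [7] / [8];  Q = [1, 3, 4] / [2, 6] / [5, 7] / [8] / [9];  common shape = (3, 2, 2, 1, 1)

Row-insert the values π_1, π_2, … into P one at a time, bumping the leftmost entry strictly greater than the inserted value down to the next row. The recording tableau Q records, in position (i, j), the step at which that cell was added to P.
  Insert 8 (step 1): P = [8];  Q = [1]
  Insert 1 (step 2): P = [1] / [8];  Q = [1] / [2]
  Insert 4 (step 3): P = [1, 4] / [8];  Q = [1, 3] / [2]
  Insert 9 (step 4): P = [1, 4, 9] / [8];  Q = [1, 3, 4] / [2]
  Insert 2 (step 5): P = [1, 2, 9] / [4] / [8];  Q = [1, 3, 4] / [2] / [5]
  Insert 7 (step 6): P = [1, 2, 7] / [4, 9] / [8];  Q = [1, 3, 4] / [2, 6] / [5]
  Insert 6 (step 7): P = [1, 2, 6] / [4, 7] / [8, 9];  Q = [1, 3, 4] / [2, 6] / [5, 7]
  Insert 5 (step 8): P = [1, 2, 5] / [4, 6] / [7, 9] / [8];  Q = [1, 3, 4] / [2, 6] / [5, 7] / [8]
  Insert 3 (step 9): P = [1, 2, 3] / [4, 5] / [6, 9] / [7] / [8];  Q = [1, 3, 4] / [2, 6] / [5, 7] / [8] / [9]
Final shape: (3, 2, 2, 1, 1).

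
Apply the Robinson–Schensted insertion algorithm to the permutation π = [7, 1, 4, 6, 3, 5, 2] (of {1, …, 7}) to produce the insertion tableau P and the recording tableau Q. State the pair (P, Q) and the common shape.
P = [1, 2, 5] / [3, 6] / [4] / [7];  Q = [1, 3, 4] / [2, 6] / [5] / [7];  common shape = (3, 2, 1, 1)

Row-insert the values π_1, π_2, … into P one at a time, bumping the leftmost entry strictly greater than the inserted value down to the next row. The recording tableau Q records, in position (i, j), the step at which that cell was added to P.
  Insert 7 (step 1): P = [7];  Q = [1]
  Insert 1 (step 2): P = [1] / [7];  Q = [1] / [2]
  Insert 4 (step 3): P = [1, 4] / [7];  Q = [1, 3] / [2]
  Insert 6 (step 4): P = [1, 4, 6] / [7];  Q = [1, 3, 4] / [2]
  Insert 3 (step 5): P = [1, 3, 6] / [4] / [7];  Q = [1, 3, 4] / [2] / [5]
  Insert 5 (step 6): P = [1, 3, 5] / [4, 6] / [7];  Q = [1, 3, 4] / [2, 6] / [5]
  Insert 2 (step 7): P = [1, 2, 5] / [3, 6] / [4] / [7];  Q = [1, 3, 4] / [2, 6] / [5] / [7]
Final shape: (3, 2, 1, 1).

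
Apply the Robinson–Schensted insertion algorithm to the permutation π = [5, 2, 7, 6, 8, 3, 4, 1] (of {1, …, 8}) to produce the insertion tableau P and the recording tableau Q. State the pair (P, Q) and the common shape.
P = [1, 3, 4] / [2, 6, 8] / [5] / [7];  Q = [1, 3, 5] / [2, 4, 7] / [6] / [8];  common shape = (3, 3, 1, 1)

Row-insert the values π_1, π_2, … into P one at a time, bumping the leftmost entry strictly greater than the inserted value down to the next row. The recording tableau Q records, in position (i, j), the step at which that cell was added to P.
  Insert 5 (step 1): P = [5];  Q = [1]
  Insert 2 (step 2): P = [2] / [5];  Q = [1] / [2]
  Insert 7 (step 3): P = [2, 7] / [5];  Q = [1, 3] / [2]
  Insert 6 (step 4): P = [2, 6] / [5, 7];  Q = [1, 3] / [2, 4]
  Insert 8 (step 5): P = [2, 6, 8] / [5, 7];  Q = [1, 3, 5] / [2, 4]
  Insert 3 (step 6): P = [2, 3, 8] / [5, 6] / [7];  Q = [1, 3, 5] / [2, 4] / [6]
  Insert 4 (step 7): P = [2, 3, 4] / [5, 6, 8] / [7];  Q = [1, 3, 5] / [2, 4, 7] / [6]
  Insert 1 (step 8): P = [1, 3, 4] / [2, 6, 8] / [5] / [7];  Q = [1, 3, 5] / [2, 4, 7] / [6] / [8]
Final shape: (3, 3, 1, 1).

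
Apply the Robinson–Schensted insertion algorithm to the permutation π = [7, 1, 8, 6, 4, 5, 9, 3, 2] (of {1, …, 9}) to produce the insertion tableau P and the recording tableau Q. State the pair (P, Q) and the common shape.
P = [1, 2, 5, 9] / [3, 8] / [4] / [6] / [7];  Q = [1, 3, 6, 7] / [2, 4] / [5] / [8] / [9];  common shape = (4, 2, 1, 1, 1)

Row-insert the values π_1, π_2, … into P one at a time, bumping the leftmost entry strictly greater than the inserted value down to the next row. The recording tableau Q records, in position (i, j), the step at which that cell was added to P.
  Insert 7 (step 1): P = [7];  Q = [1]
  Insert 1 (step 2): P = [1] / [7];  Q = [1] / [2]
  Insert 8 (step 3): P = [1, 8] / [7];  Q = [1, 3] / [2]
  Insert 6 (step 4): P = [1, 6] / [7, 8];  Q = [1, 3] / [2, 4]
  Insert 4 (step 5): P = [1, 4] / [6, 8] / [7];  Q = [1, 3] / [2, 4] / [5]
  Insert 5 (step 6): P = [1, 4, 5] / [6, 8] / [7];  Q = [1, 3, 6] / [2, 4] / [5]
  Insert 9 (step 7): P = [1, 4, 5, 9] / [6, 8] / [7];  Q = [1, 3, 6, 7] / [2, 4] / [5]
  Insert 3 (step 8): P = [1, 3, 5, 9] / [4, 8] / [6] / [7];  Q = [1, 3, 6, 7] / [2, 4] / [5] / [8]
  Insert 2 (step 9): P = [1, 2, 5, 9] / [3, 8] / [4] / [6] / [7];  Q = [1, 3, 6, 7] / [2, 4] / [5] / [8] / [9]
Final shape: (4, 2, 1, 1, 1).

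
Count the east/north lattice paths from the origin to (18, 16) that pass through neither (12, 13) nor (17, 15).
Number of paths = 854103390

Inclusion–exclusion. Total paths: C(34, 18) = 2203961430. Through P₁: C(25, 12)·C(9, 6) = 436825200. Through P₂: C(32, 17)·C(2, 1) = 1131445440. Since P₁ is strictly southwest of P₂, a monotone path through both must visit P₁ then P₂; paths through both = C(25, 12)·C(7, 5)·C(2, 1) = 218412600. Avoid both = 2203961430 − 436825200 − 1131445440 + 218412600 = 854103390.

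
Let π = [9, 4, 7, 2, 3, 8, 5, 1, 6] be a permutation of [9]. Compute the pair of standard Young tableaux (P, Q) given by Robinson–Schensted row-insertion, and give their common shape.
P = [1, 3, 5, 6] / [2, 7, 8] / [4] / [9];  Q = [1, 3, 6, 9] / [2, 5, 7] / [4] / [8];  common shape = (4, 3, 1, 1)

Row-insert the values π_1, π_2, … into P one at a time, bumping the leftmost entry strictly greater than the inserted value down to the next row. The recording tableau Q records, in position (i, j), the step at which that cell was added to P.
  Insert 9 (step 1): P = [9];  Q = [1]
  Insert 4 (step 2): P = [4] / [9];  Q = [1] / [2]
  Insert 7 (step 3): P = [4, 7] / [9];  Q = [1, 3] / [2]
  Insert 2 (step 4): P = [2, 7] / [4] / [9];  Q = [1, 3] / [2] / [4]
  Insert 3 (step 5): P = [2, 3] / [4, 7] / [9];  Q = [1, 3] / [2, 5] / [4]
  Insert 8 (step 6): P = [2, 3, 8] / [4, 7] / [9];  Q = [1, 3, 6] / [2, 5] / [4]
  Insert 5 (step 7): P = [2, 3, 5] / [4, 7, 8] / [9];  Q = [1, 3, 6] / [2, 5, 7] / [4]
  Insert 1 (step 8): P = [1, 3, 5] / [2, 7, 8] / [4] / [9];  Q = [1, 3, 6] / [2, 5, 7] / [4] / [8]
  Insert 6 (step 9): P = [1, 3, 5, 6] / [2, 7, 8] / [4] / [9];  Q = [1, 3, 6, 9] / [2, 5, 7] / [4] / [8]
Final shape: (4, 3, 1, 1).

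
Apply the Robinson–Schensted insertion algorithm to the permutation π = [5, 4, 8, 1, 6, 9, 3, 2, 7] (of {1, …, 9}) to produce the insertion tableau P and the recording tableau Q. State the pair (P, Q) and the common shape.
P = [1, 2, 7] / [3, 6, 9] / [4, 8] / [5];  Q = [1, 3, 6] / [2, 5, 9] / [4, 7] / [8];  common shape = (3, 3, 2, 1)

Row-insert the values π_1, π_2, … into P one at a time, bumping the leftmost entry strictly greater than the inserted value down to the next row. The recording tableau Q records, in position (i, j), the step at which that cell was added to P.
  Insert 5 (step 1): P = [5];  Q = [1]
  Insert 4 (step 2): P = [4] / [5];  Q = [1] / [2]
  Insert 8 (step 3): P = [4, 8] / [5];  Q = [1, 3] / [2]
  Insert 1 (step 4): P = [1, 8] / [4] / [5];  Q = [1, 3] / [2] / [4]
  Insert 6 (step 5): P = [1, 6] / [4, 8] / [5];  Q = [1, 3] / [2, 5] / [4]
  Insert 9 (step 6): P = [1, 6, 9] / [4, 8] / [5];  Q = [1, 3, 6] / [2, 5] / [4]
  Insert 3 (step 7): P = [1, 3, 9] / [4, 6] / [5, 8];  Q = [1, 3, 6] / [2, 5] / [4, 7]
  Insert 2 (step 8): P = [1, 2, 9] / [3, 6] / [4, 8] / [5];  Q = [1, 3, 6] / [2, 5] / [4, 7] / [8]
  Insert 7 (step 9): P = [1, 2, 7] / [3, 6, 9] / [4, 8] / [5];  Q = [1, 3, 6] / [2, 5, 9] / [4, 7] / [8]
Final shape: (3, 3, 2, 1).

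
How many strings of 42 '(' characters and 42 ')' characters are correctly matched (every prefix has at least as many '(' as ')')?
C_42 = 39044429911904443959240

These balanced parentheses are counted by the Catalan number C_n = (1/(n + 1)) · C(2n, n). For n = 42: C_42 = (1/43) · C(84, 42) = 1678910486211891090247320/43 = 39044429911904443959240.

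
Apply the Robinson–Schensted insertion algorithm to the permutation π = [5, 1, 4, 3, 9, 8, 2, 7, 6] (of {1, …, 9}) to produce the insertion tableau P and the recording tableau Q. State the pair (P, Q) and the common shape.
P = [1, 2, 6] / [3, 7] / [4, 8] / [5, 9];  Q = [1, 3, 5] / [2, 6] / [4, 8] / [7, 9];  common shape = (3, 2, 2, 2)

Row-insert the values π_1, π_2, … into P one at a time, bumping the leftmost entry strictly greater than the inserted value down to the next row. The recording tableau Q records, in position (i, j), the step at which that cell was added to P.
  Insert 5 (step 1): P = [5];  Q = [1]
  Insert 1 (step 2): P = [1] / [5];  Q = [1] / [2]
  Insert 4 (step 3): P = [1, 4] / [5];  Q = [1, 3] / [2]
  Insert 3 (step 4): P = [1, 3] / [4] / [5];  Q = [1, 3] / [2] / [4]
  Insert 9 (step 5): P = [1, 3, 9] / [4] / [5];  Q = [1, 3, 5] / [2] / [4]
  Insert 8 (step 6): P = [1, 3, 8] / [4, 9] / [5];  Q = [1, 3, 5] / [2, 6] / [4]
  Insert 2 (step 7): P = [1, 2, 8] / [3, 9] / [4] / [5];  Q = [1, 3, 5] / [2, 6] / [4] / [7]
  Insert 7 (step 8): P = [1, 2, 7] / [3, 8] / [4, 9] / [5];  Q = [1, 3, 5] / [2, 6] / [4, 8] / [7]
  Insert 6 (step 9): P = [1, 2, 6] / [3, 7] / [4, 8] / [5, 9];  Q = [1, 3, 5] / [2, 6] / [4, 8] / [7, 9]
Final shape: (3, 2, 2, 2).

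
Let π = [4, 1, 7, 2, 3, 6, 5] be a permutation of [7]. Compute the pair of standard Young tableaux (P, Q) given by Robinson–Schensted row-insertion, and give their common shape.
P = [1, 2, 3, 5] / [4, 6] / [7];  Q = [1, 3, 5, 6] / [2, 4] / [7];  common shape = (4, 2, 1)

Row-insert the values π_1, π_2, … into P one at a time, bumping the leftmost entry strictly greater than the inserted value down to the next row. The recording tableau Q records, in position (i, j), the step at which that cell was added to P.
  Insert 4 (step 1): P = [4];  Q = [1]
  Insert 1 (step 2): P = [1] / [4];  Q = [1] / [2]
  Insert 7 (step 3): P = [1, 7] / [4];  Q = [1, 3] / [2]
  Insert 2 (step 4): P = [1, 2] / [4, 7];  Q = [1, 3] / [2, 4]
  Insert 3 (step 5): P = [1, 2, 3] / [4, 7];  Q = [1, 3, 5] / [2, 4]
  Insert 6 (step 6): P = [1, 2, 3, 6] / [4, 7];  Q = [1, 3, 5, 6] / [2, 4]
  Insert 5 (step 7): P = [1, 2, 3, 5] / [4, 6] / [7];  Q = [1, 3, 5, 6] / [2, 4] / [7]
Final shape: (4, 2, 1).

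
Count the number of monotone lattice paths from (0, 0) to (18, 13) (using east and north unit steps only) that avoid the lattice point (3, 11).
Number of paths = 206203571

Total paths from (0, 0) to (18, 13): C(31, 18) = 206253075. Paths through (3, 11): (paths (0, 0) → (3, 11)) × (paths (3, 11) → (18, 13)) = C(14, 3) · C(17, 15) = 364 · 136 = 49504. Avoidance count = 206253075 − 49504 = 206203571.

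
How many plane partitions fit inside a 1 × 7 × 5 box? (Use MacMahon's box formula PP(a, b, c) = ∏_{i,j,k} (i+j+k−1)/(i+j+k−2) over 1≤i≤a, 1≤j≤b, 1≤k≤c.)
PP(1, 7, 5) = 792

Evaluate the triple product over i = 1..1, j = 1..7, k = 1..5. The factors are (2/1) · (3/2) · (4/3) · (5/4) · (6/5) · (3/2) · (4/3) · (5/4) · … (35 factors total). The numerators and denominators telescope so the product is an integer; carrying out the multiplication exactly gives PP(1, 7, 5) = 792.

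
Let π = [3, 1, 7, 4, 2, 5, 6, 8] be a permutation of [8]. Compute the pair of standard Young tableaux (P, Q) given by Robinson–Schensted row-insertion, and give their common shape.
P = [1, 2, 5, 6, 8] / [3, 4] / [7];  Q = [1, 3, 6, 7, 8] / [2, 4] / [5];  common shape = (5, 2, 1)

Row-insert the values π_1, π_2, … into P one at a time, bumping the leftmost entry strictly greater than the inserted value down to the next row. The recording tableau Q records, in position (i, j), the step at which that cell was added to P.
  Insert 3 (step 1): P = [3];  Q = [1]
  Insert 1 (step 2): P = [1] / [3];  Q = [1] / [2]
  Insert 7 (step 3): P = [1, 7] / [3];  Q = [1, 3] / [2]
  Insert 4 (step 4): P = [1, 4] / [3, 7];  Q = [1, 3] / [2, 4]
  Insert 2 (step 5): P = [1, 2] / [3, 4] / [7];  Q = [1, 3] / [2, 4] / [5]
  Insert 5 (step 6): P = [1, 2, 5] / [3, 4] / [7];  Q = [1, 3, 6] / [2, 4] / [5]
  Insert 6 (step 7): P = [1, 2, 5, 6] / [3, 4] / [7];  Q = [1, 3, 6, 7] / [2, 4] / [5]
  Insert 8 (step 8): P = [1, 2, 5, 6, 8] / [3, 4] / [7];  Q = [1, 3, 6, 7, 8] / [2, 4] / [5]
Final shape: (5, 2, 1).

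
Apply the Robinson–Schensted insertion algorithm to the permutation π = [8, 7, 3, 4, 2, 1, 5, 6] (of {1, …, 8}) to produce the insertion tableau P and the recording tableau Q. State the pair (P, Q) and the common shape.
P = [1, 4, 5, 6] / [2] / [3] / [7] / [8];  Q = [1, 4, 7, 8] / [2] / [3] / [5] / [6];  common shape = (4, 1, 1, 1, 1)

Row-insert the values π_1, π_2, … into P one at a time, bumping the leftmost entry strictly greater than the inserted value down to the next row. The recording tableau Q records, in position (i, j), the step at which that cell was added to P.
  Insert 8 (step 1): P = [8];  Q = [1]
  Insert 7 (step 2): P = [7] / [8];  Q = [1] / [2]
  Insert 3 (step 3): P = [3] / [7] / [8];  Q = [1] / [2] / [3]
  Insert 4 (step 4): P = [3, 4] / [7] / [8];  Q = [1, 4] / [2] / [3]
  Insert 2 (step 5): P = [2, 4] / [3] / [7] / [8];  Q = [1, 4] / [2] / [3] / [5]
  Insert 1 (step 6): P = [1, 4] / [2] / [3] / [7] / [8];  Q = [1, 4] / [2] / [3] / [5] / [6]
  Insert 5 (step 7): P = [1, 4, 5] / [2] / [3] / [7] / [8];  Q = [1, 4, 7] / [2] / [3] / [5] / [6]
  Insert 6 (step 8): P = [1, 4, 5, 6] / [2] / [3] / [7] / [8];  Q = [1, 4, 7, 8] / [2] / [3] / [5] / [6]
Final shape: (4, 1, 1, 1, 1).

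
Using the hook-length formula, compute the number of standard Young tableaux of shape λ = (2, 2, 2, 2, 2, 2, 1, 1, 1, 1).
# SYT of shape (2, 2, 2, 2, 2, 2, 1, 1, 1, 1) = 3640

Hook-length formula: f^λ = n! / Π hook(c), product over all cells c of the Young diagram. For λ = (2, 2, 2, 2, 2, 2, 1, 1, 1, 1), n = 16 boxes. Hook lengths by row (left-to-right, top-to-bottom): [11, 6]; [10, 5]; [9, 4]; [8, 3]; [7, 2]; [6, 1]; [4]; [3]; [2]; [1]. Product of hooks = 5748019200. So f^λ = 16! / 5748019200 = 20922789888000 / 5748019200 = 3640.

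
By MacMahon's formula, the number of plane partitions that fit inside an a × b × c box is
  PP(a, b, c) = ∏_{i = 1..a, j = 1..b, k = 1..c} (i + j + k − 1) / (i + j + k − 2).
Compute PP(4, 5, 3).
PP(4, 5, 3) = 116424

Evaluate the triple product over i = 1..4, j = 1..5, k = 1..3. The factors are (2/1) · (3/2) · (4/3) · (3/2) · (4/3) · (5/4) · (4/3) · (5/4) · … (60 factors total). The numerators and denominators telescope so the product is an integer; carrying out the multiplication exactly gives PP(4, 5, 3) = 116424.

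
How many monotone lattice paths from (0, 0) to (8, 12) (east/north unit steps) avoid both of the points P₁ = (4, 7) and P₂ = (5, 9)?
Number of paths = 64150

Inclusion–exclusion. Total paths: C(20, 8) = 125970. Through P₁: C(11, 4)·C(9, 4) = 41580. Through P₂: C(14, 5)·C(6, 3) = 40040. Since P₁ is strictly southwest of P₂, a monotone path through both must visit P₁ then P₂; paths through both = C(11, 4)·C(3, 1)·C(6, 3) = 19800. Avoid both = 125970 − 41580 − 40040 + 19800 = 64150.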